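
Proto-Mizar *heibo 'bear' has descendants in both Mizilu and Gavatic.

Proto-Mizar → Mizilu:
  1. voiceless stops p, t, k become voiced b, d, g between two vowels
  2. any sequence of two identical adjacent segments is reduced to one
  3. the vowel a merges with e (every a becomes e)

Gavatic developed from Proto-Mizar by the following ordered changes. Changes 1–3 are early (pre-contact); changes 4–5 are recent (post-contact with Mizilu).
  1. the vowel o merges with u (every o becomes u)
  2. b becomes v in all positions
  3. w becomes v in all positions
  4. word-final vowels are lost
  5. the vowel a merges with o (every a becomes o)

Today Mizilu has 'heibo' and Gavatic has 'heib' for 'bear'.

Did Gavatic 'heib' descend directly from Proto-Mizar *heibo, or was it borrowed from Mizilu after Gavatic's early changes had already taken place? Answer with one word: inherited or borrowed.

If inherited, *heibo would pass through all of Gavatic's changes:
Gavatic: *heibo > heibu > heivu > heiv  (by vowel merger, unconditioned shift, apocope)
If borrowed from Mizilu 'heibo' after the early changes, it would undergo only the recent ones:
  rule 4 (apocope): heibo → heib
  rule 5 (vowel merger): no change (heib)
  ⇒ as a loan: heib
Gavatic 'heib' matches the loan outcome 'heib', not the inherited 'heiv' — it skipped the early Gavatic changes, so it was borrowed from Mizilu.

borrowed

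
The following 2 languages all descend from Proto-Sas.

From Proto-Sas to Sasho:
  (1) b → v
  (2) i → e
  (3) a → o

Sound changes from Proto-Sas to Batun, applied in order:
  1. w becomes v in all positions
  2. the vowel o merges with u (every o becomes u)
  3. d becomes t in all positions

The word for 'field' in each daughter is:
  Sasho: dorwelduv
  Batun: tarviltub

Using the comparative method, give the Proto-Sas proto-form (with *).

*darwildub

Position 2: Sasho has o, Batun has a. Batun preserves a here (none of its changes turn any other segment into a), so the proto-segment is *a.
Position 1: Sasho has d, Batun has t. Sasho preserves d here (none of its changes turn any other segment into d), so the proto-segment is *d.
This points to *darwildub. Verify forward in each daughter:
Sasho: start from *darwildub.
  rule 1 (unconditioned shift): darwildub → darwilduv
  rule 2 (vowel merger): darwilduv → darwelduv
  rule 3 (vowel merger): darwelduv → dorwelduv
  ⇒ Sasho dorwelduv
Batun: *darwildub > darvildub > tarviltub  (by unconditioned shift, unconditioned shift)
Only *darwildub yields all of Sasho dorwelduv, Batun tarviltub.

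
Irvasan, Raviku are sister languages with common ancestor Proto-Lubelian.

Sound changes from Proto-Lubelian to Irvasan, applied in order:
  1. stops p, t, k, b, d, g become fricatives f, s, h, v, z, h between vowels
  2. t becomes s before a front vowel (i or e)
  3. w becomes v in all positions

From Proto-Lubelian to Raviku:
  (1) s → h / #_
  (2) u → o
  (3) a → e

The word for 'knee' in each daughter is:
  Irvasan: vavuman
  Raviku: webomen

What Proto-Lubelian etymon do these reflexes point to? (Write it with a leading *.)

*wabuman

Position 3: Irvasan has v, Raviku has b. Raviku preserves b here (none of its changes turn any other segment into b), so the proto-segment is *b.
Position 4: Irvasan has u, Raviku has o. Irvasan preserves u here (none of its changes turn any other segment into u), so the proto-segment is *u.
Verify the candidate proto-form against each daughter:
Irvasan: start from *wabuman.
  rule 1 (intervocalic lenition): wabuman → wavuman
  rule 2: no change — wavuman
  rule 3 (unconditioned shift): wavuman → vavuman
  ⇒ Irvasan vavuman
Raviku: *wabuman
  wabuman (rule 1 does not apply)
  wabuman → waboman   [vowel merger]
  waboman → webomen   [vowel merger]
  giving Raviku webomen.
Only *wabuman yields all of Irvasan vavuman, Raviku webomen.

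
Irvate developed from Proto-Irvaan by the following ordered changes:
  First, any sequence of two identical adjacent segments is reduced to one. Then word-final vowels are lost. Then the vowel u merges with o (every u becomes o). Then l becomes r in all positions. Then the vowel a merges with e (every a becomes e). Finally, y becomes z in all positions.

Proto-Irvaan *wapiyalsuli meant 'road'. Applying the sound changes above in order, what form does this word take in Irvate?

Irvate: start from *wapiyalsuli.
  rule 1: no change — wapiyalsuli
  rule 2 (apocope): wapiyalsuli → wapiyalsul
  rule 3 (vowel merger): wapiyalsul → wapiyalsol
  rule 4 (unconditioned shift): wapiyalsol → wapiyarsor
  rule 5 (vowel merger): wapiyarsor → wepiyersor
  rule 6 (unconditioned shift): wepiyersor → wepizersor
  ⇒ Irvate wepizersor

wepizersor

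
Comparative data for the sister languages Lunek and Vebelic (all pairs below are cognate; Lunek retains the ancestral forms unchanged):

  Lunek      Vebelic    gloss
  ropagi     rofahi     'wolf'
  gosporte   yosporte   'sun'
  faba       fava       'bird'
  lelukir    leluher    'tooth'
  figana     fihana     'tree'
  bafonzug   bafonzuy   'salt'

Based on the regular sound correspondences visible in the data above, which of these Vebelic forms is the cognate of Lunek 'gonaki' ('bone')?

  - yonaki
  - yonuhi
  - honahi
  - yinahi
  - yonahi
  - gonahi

gosporte ~ yosporte — Lunek g corresponds to Vebelic y word-initially before a back vowel.
lelukir ~ leluher — Lunek k corresponds to Vebelic h between vowels (before a front vowel).
Applying these to Lunek 'gonaki':
  gonaki → yonaki   (g→y word-initially before a back vowel)
  yonaki → yonahi   (k→h between vowels (before a front vowel))
So the Vebelic cognate is 'yonahi'.

yonahi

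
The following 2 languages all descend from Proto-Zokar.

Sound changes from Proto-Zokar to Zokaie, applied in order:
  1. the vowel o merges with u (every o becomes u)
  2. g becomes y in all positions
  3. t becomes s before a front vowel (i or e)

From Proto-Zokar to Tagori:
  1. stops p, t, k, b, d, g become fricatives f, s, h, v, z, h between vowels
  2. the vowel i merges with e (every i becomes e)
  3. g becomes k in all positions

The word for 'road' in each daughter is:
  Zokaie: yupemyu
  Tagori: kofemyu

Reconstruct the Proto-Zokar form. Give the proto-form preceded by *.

Position 1: Zokaie has y, Tagori has k. Taking the neighbouring segments as reconstructed: Zokaie y could go back to *g or *y; Tagori k could go back to *k or *g — the one source consistent with every daughter is *g.
Position 2: Zokaie has u, Tagori has o. Tagori preserves o here (none of its changes turn any other segment into o), so the proto-segment is *o.
Position 3: Zokaie has p, Tagori has f. Zokaie preserves p here (none of its changes turn any other segment into p), so the proto-segment is *p.
The remaining positions agree across the daughters. Check the candidate against every language:
Zokaie: *gopemyu > gupemyu > yupemyu  (by vowel merger, unconditioned shift)
Tagori: start from *gopemyu.
  rule 1 (intervocalic lenition): gopemyu → gofemyu
  rule 2: no change — gofemyu
  rule 3 (unconditioned shift): gofemyu → kofemyu
  ⇒ Tagori kofemyu
No other proto-form is consistent with every reflex, so the reconstruction is *gopemyu.

*gopemyu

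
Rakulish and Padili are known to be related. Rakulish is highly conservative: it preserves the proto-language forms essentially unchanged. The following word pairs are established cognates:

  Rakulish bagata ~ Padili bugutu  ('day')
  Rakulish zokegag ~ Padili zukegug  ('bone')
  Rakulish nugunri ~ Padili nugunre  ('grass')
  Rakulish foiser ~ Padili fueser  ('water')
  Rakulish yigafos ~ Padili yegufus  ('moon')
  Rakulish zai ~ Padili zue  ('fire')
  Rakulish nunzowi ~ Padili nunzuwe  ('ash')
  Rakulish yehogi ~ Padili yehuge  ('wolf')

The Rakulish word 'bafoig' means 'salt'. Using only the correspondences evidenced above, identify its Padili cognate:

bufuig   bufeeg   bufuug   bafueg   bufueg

yigafos ~ yegufus — Rakulish a corresponds to Padili u after a consonant, before a labial obstruent.
foiser ~ fueser — Rakulish o corresponds to Padili u after a consonant, before a front vowel.
foiser ~ fueser — Rakulish i corresponds to Padili e after a vowel, before a consonant other than r, m, n, p, b, f, v.
Applying these to Rakulish 'bafoig':
  bafoig → bufoig   (a→u after a consonant, before a labial obstruent)
  bufoig → bufuig   (o→u after a consonant, before a front vowel)
  bufuig → bufueg   (i→e after a vowel, before a consonant other than r, m, n, p, b, f, v)
So the Padili cognate is 'bufueg'.

bufueg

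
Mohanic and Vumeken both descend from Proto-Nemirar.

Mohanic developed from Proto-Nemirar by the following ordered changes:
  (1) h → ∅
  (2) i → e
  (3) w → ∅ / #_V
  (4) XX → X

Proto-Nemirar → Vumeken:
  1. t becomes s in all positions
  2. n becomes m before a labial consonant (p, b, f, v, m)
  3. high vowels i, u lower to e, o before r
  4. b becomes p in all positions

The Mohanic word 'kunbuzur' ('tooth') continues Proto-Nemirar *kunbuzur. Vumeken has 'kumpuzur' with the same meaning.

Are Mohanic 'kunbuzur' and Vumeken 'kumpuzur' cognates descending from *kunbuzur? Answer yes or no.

no

Derive the expected Vumeken reflex of *kunbuzur:
Vumeken: *kunbuzur
  kunbuzur (rule 1 does not apply)
  kunbuzur → kumbuzur   [nasal place assimilation]
  kumbuzur → kumbuzor   [pre-rhotic lowering]
  kumbuzor → kumpuzor   [unconditioned shift]
  giving Vumeken kumpuzor.
The regular Vumeken reflex would be 'kumpuzor', but the attested form is 'kumpuzur'. The correspondence is irregular, so they are not cognates (the Vumeken form has a different source).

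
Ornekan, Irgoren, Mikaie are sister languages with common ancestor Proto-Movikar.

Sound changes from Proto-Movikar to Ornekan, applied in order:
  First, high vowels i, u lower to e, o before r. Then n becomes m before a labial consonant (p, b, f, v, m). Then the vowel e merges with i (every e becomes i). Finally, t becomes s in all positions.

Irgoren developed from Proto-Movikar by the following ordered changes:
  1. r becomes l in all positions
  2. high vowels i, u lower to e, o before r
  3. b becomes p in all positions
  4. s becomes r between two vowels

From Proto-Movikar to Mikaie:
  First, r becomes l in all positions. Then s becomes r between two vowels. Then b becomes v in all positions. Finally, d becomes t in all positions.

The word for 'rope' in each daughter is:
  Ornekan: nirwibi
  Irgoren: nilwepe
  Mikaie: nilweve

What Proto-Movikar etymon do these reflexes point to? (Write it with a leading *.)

*nirwebe

Position 3: Ornekan has r, Irgoren has l, Mikaie has l. Ornekan preserves r here (none of its changes turn any other segment into r), so the proto-segment is *r.
Position 6: Ornekan has b, Irgoren has p, Mikaie has v. Ornekan preserves b here (none of its changes turn any other segment into b), so the proto-segment is *b.
Position 5: Ornekan has i, Irgoren has e, Mikaie has e. Mikaie preserves e here (none of its changes turn any other segment into e), so the proto-segment is *e.
Verify the candidate proto-form against each daughter:
Ornekan: start from *nirwebe.
  rule 1 (pre-rhotic lowering): nirwebe → nerwebe
  rule 2: no change — nerwebe
  rule 3 (vowel merger): nerwebe → nirwibi
  rule 4: no change — nirwibi
  ⇒ Ornekan nirwibi
Irgoren: *nirwebe
  nirwebe → nilwebe   [unconditioned shift]
  nilwebe (rule 2 does not apply)
  nilwebe → nilwepe   [unconditioned shift]
  nilwepe (rule 4 does not apply)
  giving Irgoren nilwepe.
Mikaie: *nirwebe > nilwebe > nilweve  (by unconditioned shift, unconditioned shift)
*nirwebe is the unique common source.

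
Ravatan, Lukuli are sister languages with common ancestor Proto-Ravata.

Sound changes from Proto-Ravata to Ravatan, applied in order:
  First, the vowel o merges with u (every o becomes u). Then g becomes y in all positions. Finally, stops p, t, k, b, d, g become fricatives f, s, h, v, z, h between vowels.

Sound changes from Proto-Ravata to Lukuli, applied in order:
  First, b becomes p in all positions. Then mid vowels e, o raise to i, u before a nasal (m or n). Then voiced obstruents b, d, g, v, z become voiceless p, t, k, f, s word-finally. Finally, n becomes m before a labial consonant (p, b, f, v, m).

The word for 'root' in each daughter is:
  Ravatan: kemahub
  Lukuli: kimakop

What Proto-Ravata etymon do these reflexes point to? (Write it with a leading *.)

Position 5: Ravatan has h, Lukuli has k. Taking the neighbouring segments as reconstructed: Ravatan h could go back to *k or *h; Lukuli k can only go back to *k — the one source consistent with every daughter is *k.
Position 6: Ravatan has u, Lukuli has o. Lukuli preserves o here (none of its changes turn any other segment into o), so the proto-segment is *o.
Verify the candidate proto-form against each daughter:
Ravatan: start from *kemakob.
  rule 1 (vowel merger): kemakob → kemakub
  rule 2: no change — kemakub
  rule 3 (intervocalic lenition): kemakub → kemahub
  ⇒ Ravatan kemahub
Lukuli: *kemakob
  kemakob → kemakop   [unconditioned shift]
  kemakop → kimakop   [pre-nasal raising]
  kimakop (rule 3 does not apply)
  kimakop (rule 4 does not apply)
  giving Lukuli kimakop.
No other proto-form is consistent with every reflex, so the reconstruction is *kemakob.

*kemakob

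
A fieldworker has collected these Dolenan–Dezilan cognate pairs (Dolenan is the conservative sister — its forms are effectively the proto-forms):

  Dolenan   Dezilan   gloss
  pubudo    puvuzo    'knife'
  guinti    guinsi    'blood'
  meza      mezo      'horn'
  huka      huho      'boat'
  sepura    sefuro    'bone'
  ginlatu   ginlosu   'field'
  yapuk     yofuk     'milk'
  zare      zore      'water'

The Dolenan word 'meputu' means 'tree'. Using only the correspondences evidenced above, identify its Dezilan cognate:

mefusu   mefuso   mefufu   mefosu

mefusu

sepura ~ sefuro, yapuk ~ yofuk — Dolenan p corresponds to Dezilan f between vowels (before a back vowel).
ginlatu ~ ginlosu — Dolenan t corresponds to Dezilan s between vowels (before a back vowel).
Applying these to Dolenan 'meputu':
  meputu → mefutu   (p→f between vowels (before a back vowel))
  mefutu → mefusu   (t→s between vowels (before a back vowel))
So the Dezilan cognate is 'mefusu'.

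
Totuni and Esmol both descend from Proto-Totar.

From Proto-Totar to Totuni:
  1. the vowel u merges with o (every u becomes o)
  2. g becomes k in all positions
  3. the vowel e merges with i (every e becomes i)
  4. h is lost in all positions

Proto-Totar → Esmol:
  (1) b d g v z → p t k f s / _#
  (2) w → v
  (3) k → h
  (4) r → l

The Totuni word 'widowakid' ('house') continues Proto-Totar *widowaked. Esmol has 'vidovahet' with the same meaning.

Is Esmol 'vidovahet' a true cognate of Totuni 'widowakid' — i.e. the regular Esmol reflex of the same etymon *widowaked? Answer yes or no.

Derive the expected Esmol reflex of *widowaked:
Esmol: start from *widowaked.
  rule 1 (final devoicing): widowaked → widowaket
  rule 2 (unconditioned shift): widowaket → vidovaket
  rule 3 (unconditioned shift): vidovaket → vidovahet
  rule 4: no change — vidovahet
  ⇒ Esmol vidovahet
Esmol 'vidovahet' matches the regular reflex exactly, so the pair is cognate.

yes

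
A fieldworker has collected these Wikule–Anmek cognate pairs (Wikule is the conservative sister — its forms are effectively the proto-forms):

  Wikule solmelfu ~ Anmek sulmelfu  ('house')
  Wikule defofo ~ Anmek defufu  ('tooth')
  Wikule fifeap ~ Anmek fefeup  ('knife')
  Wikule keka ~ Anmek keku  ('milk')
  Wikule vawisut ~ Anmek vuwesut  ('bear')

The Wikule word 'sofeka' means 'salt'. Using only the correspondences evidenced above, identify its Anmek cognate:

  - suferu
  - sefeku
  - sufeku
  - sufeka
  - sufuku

defofo ~ defufu — Wikule o corresponds to Anmek u after a consonant, before a labial obstruent.
keka ~ keku — Wikule a corresponds to Anmek u word-finally.
Applying these to Wikule 'sofeka':
  sofeka → sufeka   (o→u after a consonant, before a labial obstruent)
  sufeka → sufeku   (a→u word-finally)
So the Anmek cognate is 'sufeku'.

sufeku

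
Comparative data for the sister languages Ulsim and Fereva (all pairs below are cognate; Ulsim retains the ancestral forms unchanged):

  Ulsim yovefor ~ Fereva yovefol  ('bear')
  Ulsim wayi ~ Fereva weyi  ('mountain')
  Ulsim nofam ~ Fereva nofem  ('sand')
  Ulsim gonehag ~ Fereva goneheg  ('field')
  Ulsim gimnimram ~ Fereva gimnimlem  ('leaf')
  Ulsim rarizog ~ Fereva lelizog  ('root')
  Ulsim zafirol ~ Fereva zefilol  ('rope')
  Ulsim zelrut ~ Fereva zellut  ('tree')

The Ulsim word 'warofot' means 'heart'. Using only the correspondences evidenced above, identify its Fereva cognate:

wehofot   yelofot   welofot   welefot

welofot

rarizog ~ lelizog — Ulsim a corresponds to Fereva e after a consonant, before r.
zafirol ~ zefilol — Ulsim r corresponds to Fereva l between vowels (before a back vowel).
Applying these to Ulsim 'warofot':
  warofot → werofot   (a→e after a consonant, before r)
  werofot → welofot   (r→l between vowels (before a back vowel))
So the Fereva cognate is 'welofot'.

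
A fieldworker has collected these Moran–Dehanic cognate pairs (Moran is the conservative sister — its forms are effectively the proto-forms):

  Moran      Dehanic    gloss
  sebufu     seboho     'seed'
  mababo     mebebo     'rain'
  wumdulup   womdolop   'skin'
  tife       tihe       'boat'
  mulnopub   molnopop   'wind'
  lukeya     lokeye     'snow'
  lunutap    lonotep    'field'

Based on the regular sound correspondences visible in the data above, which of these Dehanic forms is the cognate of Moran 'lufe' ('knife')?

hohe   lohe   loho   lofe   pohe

lohe

sebufu ~ seboho — Moran u corresponds to Dehanic o after a consonant, before a labial obstruent.
tife ~ tihe — Moran f corresponds to Dehanic h between vowels (before a front vowel).
Applying these to Moran 'lufe':
  lufe → lofe   (u→o after a consonant, before a labial obstruent)
  lofe → lohe   (f→h between vowels (before a front vowel))
So the Dehanic cognate is 'lohe'.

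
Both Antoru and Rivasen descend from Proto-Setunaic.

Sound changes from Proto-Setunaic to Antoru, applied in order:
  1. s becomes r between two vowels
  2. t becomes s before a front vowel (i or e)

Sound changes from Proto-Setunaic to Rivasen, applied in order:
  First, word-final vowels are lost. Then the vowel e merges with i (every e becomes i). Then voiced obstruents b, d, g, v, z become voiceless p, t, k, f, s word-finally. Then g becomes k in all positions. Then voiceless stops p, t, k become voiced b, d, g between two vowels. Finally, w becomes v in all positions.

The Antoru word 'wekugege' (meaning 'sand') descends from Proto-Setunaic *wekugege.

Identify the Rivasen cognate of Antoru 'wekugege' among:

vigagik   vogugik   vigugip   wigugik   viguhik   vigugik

Rivasen: start from *wekugege.
  rule 1 (apocope): wekugege → wekugeg
  rule 2 (vowel merger): wekugeg → wikugig
  rule 3 (final devoicing): wikugig → wikugik
  rule 4 (unconditioned shift): wikugik → wikukik
  rule 5 (intervocalic voicing): wikukik → wigugik
  rule 6 (unconditioned shift): wigugik → vigugik
  ⇒ Rivasen vigugik
Only 'vigugik' matches the regular Rivasen development of *wekugege.

vigugik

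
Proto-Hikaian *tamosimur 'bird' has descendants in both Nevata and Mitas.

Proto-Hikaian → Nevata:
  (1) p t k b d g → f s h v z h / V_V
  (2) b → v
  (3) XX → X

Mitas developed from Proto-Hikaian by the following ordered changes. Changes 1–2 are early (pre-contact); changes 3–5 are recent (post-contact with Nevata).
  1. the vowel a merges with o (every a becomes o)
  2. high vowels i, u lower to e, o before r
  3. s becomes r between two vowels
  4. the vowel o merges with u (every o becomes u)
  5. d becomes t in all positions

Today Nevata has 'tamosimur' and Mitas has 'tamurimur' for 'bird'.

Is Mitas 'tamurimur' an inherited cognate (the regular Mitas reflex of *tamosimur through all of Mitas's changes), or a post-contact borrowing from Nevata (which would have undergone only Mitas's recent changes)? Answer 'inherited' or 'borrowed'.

borrowed

If inherited, *tamosimur would pass through all of Mitas's changes:
Mitas: *tamosimur > tomosimur > tomosimor > tomorimor > tumurimur  (by vowel merger, pre-rhotic lowering, rhotacism, vowel merger)
If borrowed from Nevata 'tamosimur' after the early changes, it would undergo only the recent ones:
  rule 3 (rhotacism): tamosimur → tamorimur
  rule 4 (vowel merger): tamorimur → tamurimur
  rule 5 (unconditioned shift): no change (tamurimur)
  ⇒ as a loan: tamurimur
Mitas 'tamurimur' matches the loan outcome 'tamurimur', not the inherited 'tumurimur' — it skipped the early Mitas changes, so it was borrowed from Nevata.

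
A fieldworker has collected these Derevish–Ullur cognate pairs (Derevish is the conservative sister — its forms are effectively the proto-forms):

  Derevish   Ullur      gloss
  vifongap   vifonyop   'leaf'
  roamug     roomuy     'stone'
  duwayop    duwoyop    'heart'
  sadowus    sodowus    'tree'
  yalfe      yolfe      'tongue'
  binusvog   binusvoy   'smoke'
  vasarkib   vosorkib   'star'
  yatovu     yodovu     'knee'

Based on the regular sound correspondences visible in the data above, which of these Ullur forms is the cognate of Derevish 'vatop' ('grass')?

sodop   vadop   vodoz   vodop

vodop

duwayop ~ duwoyop, sadowus ~ sodowus — Derevish a corresponds to Ullur o after a consonant, before a consonant other than r, m, n, p, b, f, v.
yatovu ~ yodovu — Derevish t corresponds to Ullur d between vowels (before a back vowel).
Applying these to Derevish 'vatop':
  vatop → votop   (a→o after a consonant, before a consonant other than r, m, n, p, b, f, v)
  votop → vodop   (t→d between vowels (before a back vowel))
So the Ullur cognate is 'vodop'.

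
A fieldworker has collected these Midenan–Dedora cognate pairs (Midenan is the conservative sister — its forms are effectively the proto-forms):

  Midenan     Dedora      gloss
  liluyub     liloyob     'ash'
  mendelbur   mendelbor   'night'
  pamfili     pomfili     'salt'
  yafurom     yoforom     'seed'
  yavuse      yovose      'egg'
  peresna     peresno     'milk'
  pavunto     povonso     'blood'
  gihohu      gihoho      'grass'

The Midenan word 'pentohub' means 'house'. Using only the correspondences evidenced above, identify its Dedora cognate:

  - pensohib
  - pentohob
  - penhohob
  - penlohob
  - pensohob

pavunto ~ povonso — Midenan t corresponds to Dedora s after a consonant, before a back vowel.
liluyub ~ liloyob — Midenan u corresponds to Dedora o after a consonant, before a labial obstruent.
Applying these to Midenan 'pentohub':
  pentohub → pensohub   (t→s after a consonant, before a back vowel)
  pensohub → pensohob   (u→o after a consonant, before a labial obstruent)
So the Dedora cognate is 'pensohob'.

pensohob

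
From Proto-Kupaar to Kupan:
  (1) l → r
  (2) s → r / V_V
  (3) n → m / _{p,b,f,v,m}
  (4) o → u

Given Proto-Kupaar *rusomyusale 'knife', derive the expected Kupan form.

rurumyurare

Kupan: start from *rusomyusale.
  rule 1 (unconditioned shift): rusomyusale → rusomyusare
  rule 2 (rhotacism): rusomyusare → ruromyurare
  rule 3: no change — ruromyurare
  rule 4 (vowel merger): ruromyurare → rurumyurare
  ⇒ Kupan rurumyurare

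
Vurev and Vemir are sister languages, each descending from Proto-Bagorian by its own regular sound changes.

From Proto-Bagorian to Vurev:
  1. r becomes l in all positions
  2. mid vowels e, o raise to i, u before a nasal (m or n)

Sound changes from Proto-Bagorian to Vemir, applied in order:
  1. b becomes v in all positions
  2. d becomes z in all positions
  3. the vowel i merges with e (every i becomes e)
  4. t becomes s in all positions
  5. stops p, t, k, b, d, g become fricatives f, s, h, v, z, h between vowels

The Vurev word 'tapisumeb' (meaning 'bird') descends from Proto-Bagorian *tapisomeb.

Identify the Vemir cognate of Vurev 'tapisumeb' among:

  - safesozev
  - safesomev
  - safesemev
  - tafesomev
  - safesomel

safesomev

Vemir: start from *tapisomeb.
  rule 1 (unconditioned shift): tapisomeb → tapisomev
  rule 2: no change — tapisomev
  rule 3 (vowel merger): tapisomev → tapesomev
  rule 4 (unconditioned shift): tapesomev → sapesomev
  rule 5 (intervocalic lenition): sapesomev → safesomev
  ⇒ Vemir safesomev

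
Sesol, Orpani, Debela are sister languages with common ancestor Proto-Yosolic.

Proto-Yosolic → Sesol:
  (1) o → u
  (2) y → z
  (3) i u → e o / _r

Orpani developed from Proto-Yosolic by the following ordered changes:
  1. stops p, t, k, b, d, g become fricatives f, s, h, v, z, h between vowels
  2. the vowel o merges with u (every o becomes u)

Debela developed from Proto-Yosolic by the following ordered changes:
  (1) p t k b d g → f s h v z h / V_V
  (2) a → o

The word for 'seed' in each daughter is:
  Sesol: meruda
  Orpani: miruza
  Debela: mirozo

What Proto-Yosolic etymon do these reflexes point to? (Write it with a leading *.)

*miroda

Position 2: Sesol has e, Orpani has i, Debela has i. Orpani preserves i here (none of its changes turn any other segment into i), so the proto-segment is *i.
Position 6: Sesol has a, Orpani has a, Debela has o. Sesol preserves a here (none of its changes turn any other segment into a), so the proto-segment is *a.
Position 5: Sesol has d, Orpani has z, Debela has z. Sesol preserves d here (none of its changes turn any other segment into d), so the proto-segment is *d.
Verify the candidate proto-form against each daughter:
Sesol: start from *miroda.
  rule 1 (vowel merger): miroda → miruda
  rule 2: no change — miruda
  rule 3 (pre-rhotic lowering): miruda → meruda
  ⇒ Sesol meruda
Orpani: *miroda
  miroda → miroza   [intervocalic lenition]
  miroza → miruza   [vowel merger]
  giving Orpani miruza.
Debela: start from *miroda.
  rule 1 (intervocalic lenition): miroda → miroza
  rule 2 (vowel merger): miroza → mirozo
  ⇒ Debela mirozo
*miroda is the unique common source.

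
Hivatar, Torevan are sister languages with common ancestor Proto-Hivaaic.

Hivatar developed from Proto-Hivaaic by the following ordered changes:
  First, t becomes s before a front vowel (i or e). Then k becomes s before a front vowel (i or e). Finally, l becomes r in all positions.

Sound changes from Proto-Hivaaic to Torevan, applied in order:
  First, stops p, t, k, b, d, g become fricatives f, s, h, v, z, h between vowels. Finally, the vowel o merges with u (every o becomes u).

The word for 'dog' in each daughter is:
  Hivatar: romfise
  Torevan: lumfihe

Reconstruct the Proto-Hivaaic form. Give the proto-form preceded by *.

Position 6: Hivatar has s, Torevan has h. Taking the neighbouring segments as reconstructed: Hivatar s could go back to *t or *k or *s; Torevan h could go back to *k or *g or *h — the one source consistent with every daughter is *k.
Position 1: Hivatar has r, Torevan has l. Torevan preserves l here (none of its changes turn any other segment into l), so the proto-segment is *l.
This points to *lomfike. Verify forward in each daughter:
Hivatar: *lomfike > lomfise > romfise  (by palatalisation, unconditioned shift)
Torevan: *lomfike
  lomfike → lomfihe   [intervocalic lenition]
  lomfihe → lumfihe   [vowel merger]
  giving Torevan lumfihe.
Only *lomfike yields all of Hivatar romfise, Torevan lumfihe.

*lomfike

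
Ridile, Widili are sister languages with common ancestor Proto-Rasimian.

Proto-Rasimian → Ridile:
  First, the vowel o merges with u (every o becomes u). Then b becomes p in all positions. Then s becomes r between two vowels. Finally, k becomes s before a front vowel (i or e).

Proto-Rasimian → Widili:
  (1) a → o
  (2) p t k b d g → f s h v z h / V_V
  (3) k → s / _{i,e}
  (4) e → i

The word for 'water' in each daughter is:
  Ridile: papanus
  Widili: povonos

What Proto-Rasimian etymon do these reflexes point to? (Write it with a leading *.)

*pabanos

Position 4: Ridile has a, Widili has o. Ridile preserves a here (none of its changes turn any other segment into a), so the proto-segment is *a.
Position 2: Ridile has a, Widili has o. Ridile preserves a here (none of its changes turn any other segment into a), so the proto-segment is *a.
Position 6: Ridile has u, Widili has o. Taking the neighbouring segments as reconstructed: Ridile u could go back to *o or *u; Widili o could go back to *a or *o — the one source consistent with every daughter is *o.
Verify the candidate proto-form against each daughter:
Ridile: *pabanos
  pabanos → pabanus   [vowel merger]
  pabanus → papanus   [unconditioned shift]
  papanus (rule 3 does not apply)
  papanus (rule 4 does not apply)
  giving Ridile papanus.
Widili: *pabanos
  pabanos → pobonos   [vowel merger]
  pobonos → povonos   [intervocalic lenition]
  povonos (rule 3 does not apply)
  povonos (rule 4 does not apply)
  giving Widili povonos.
Only *pabanos yields all of Ridile papanus, Widili povonos.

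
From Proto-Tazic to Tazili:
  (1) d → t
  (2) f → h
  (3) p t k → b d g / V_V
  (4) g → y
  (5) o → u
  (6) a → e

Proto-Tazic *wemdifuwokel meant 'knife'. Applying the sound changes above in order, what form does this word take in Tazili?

wemtihuwuyel

Tazili: *wemdifuwokel > wemtifuwokel > wemtihuwokel > wemtihuwogel > wemtihuwoyel > wemtihuwuyel  (by unconditioned shift, unconditioned shift, intervocalic voicing, unconditioned shift, vowel merger)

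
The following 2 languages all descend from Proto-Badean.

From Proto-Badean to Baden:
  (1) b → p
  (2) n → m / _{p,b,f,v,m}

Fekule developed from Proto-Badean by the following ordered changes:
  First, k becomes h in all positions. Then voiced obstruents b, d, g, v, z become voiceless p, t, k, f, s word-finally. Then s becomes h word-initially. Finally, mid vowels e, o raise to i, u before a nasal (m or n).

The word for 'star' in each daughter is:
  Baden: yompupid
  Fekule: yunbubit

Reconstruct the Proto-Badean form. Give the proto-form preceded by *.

Position 4: Baden has p, Fekule has b. Fekule preserves b here (none of its changes turn any other segment into b), so the proto-segment is *b.
Position 2: Baden has o, Fekule has u. Baden preserves o here (none of its changes turn any other segment into o), so the proto-segment is *o.
Verify the candidate proto-form against each daughter:
Baden: *yonbubid
  yonbubid → yonpupid   [unconditioned shift]
  yonpupid → yompupid   [nasal place assimilation]
  giving Baden yompupid.
Fekule: *yonbubid > yonbubit > yunbubit  (by final devoicing, pre-nasal raising)
*yonbubid is the unique common source.

*yonbubid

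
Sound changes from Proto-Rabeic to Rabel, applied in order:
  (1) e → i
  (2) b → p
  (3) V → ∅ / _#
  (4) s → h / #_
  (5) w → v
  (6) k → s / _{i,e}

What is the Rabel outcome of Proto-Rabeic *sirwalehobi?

hirvalihop

Rabel: start from *sirwalehobi.
  rule 1 (vowel merger): sirwalehobi → sirwalihobi
  rule 2 (unconditioned shift): sirwalihobi → sirwalihopi
  rule 3 (apocope): sirwalihopi → sirwalihop
  rule 4 (debuccalisation): sirwalihop → hirwalihop
  rule 5 (unconditioned shift): hirwalihop → hirvalihop
  rule 6: no change — hirvalihop
  ⇒ Rabel hirvalihop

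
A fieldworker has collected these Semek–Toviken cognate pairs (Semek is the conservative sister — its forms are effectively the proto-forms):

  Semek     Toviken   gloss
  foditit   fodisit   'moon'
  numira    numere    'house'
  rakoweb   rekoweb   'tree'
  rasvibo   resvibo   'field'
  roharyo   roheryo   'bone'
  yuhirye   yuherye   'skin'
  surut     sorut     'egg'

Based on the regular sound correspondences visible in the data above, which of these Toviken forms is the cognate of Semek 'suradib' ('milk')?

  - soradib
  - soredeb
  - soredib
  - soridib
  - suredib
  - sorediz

surut ~ sorut — Semek u corresponds to Toviken o after a consonant, before r.
rakoweb ~ rekoweb, rasvibo ~ resvibo — Semek a corresponds to Toviken e after a consonant, before a consonant other than r, m, n, p, b, f, v.
Applying these to Semek 'suradib':
  suradib → soradib   (u→o after a consonant, before r)
  soradib → soredib   (a→e after a consonant, before a consonant other than r, m, n, p, b, f, v)
So the Toviken cognate is 'soredib'.

soredib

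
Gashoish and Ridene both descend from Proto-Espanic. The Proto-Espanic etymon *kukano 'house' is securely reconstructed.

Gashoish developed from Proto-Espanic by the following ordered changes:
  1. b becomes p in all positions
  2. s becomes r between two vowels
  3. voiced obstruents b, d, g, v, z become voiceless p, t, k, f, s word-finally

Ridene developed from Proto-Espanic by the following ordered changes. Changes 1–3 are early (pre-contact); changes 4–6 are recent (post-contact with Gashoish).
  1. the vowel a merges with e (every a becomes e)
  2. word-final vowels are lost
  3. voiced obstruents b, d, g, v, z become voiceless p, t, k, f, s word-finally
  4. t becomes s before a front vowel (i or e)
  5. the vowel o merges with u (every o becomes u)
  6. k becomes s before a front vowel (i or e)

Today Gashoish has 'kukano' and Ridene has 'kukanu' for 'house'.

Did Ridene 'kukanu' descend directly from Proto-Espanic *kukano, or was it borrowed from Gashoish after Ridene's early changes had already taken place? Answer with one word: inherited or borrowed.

If inherited, *kukano would pass through all of Ridene's changes:
Ridene: *kukano > kukeno > kuken > kusen  (by vowel merger, apocope, palatalisation)
If borrowed from Gashoish 'kukano' after the early changes, it would undergo only the recent ones:
  rule 4 (palatalisation): no change (kukano)
  rule 5 (vowel merger): kukano → kukanu
  rule 6 (palatalisation): no change (kukanu)
  ⇒ as a loan: kukanu
Ridene 'kukanu' matches the loan outcome 'kukanu', not the inherited 'kusen' — it skipped the early Ridene changes, so it was borrowed from Gashoish.

borrowed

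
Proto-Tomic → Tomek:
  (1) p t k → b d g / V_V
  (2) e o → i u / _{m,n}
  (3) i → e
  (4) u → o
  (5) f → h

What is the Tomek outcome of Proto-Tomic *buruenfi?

boroenhe

Tomek: start from *buruenfi.
  rule 1: no change — buruenfi
  rule 2 (pre-nasal raising): buruenfi → buruinfi
  rule 3 (vowel merger): buruinfi → buruenfe
  rule 4 (vowel merger): buruenfe → boroenfe
  rule 5 (unconditioned shift): boroenfe → boroenhe
  ⇒ Tomek boroenhe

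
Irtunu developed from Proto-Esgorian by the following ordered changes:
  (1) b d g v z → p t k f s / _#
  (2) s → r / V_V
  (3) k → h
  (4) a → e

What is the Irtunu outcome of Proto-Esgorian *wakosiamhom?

Irtunu: *wakosiamhom > wakoriamhom > wahoriamhom > wehoriemhom  (by rhotacism, unconditioned shift, vowel merger)

wehoriemhom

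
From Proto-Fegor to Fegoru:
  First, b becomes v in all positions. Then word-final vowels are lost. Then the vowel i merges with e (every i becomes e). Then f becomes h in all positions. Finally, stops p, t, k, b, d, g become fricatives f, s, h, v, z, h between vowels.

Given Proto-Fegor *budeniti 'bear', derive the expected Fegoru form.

vuzenet

Fegoru: *budeniti > vudeniti > vudenit > vudenet > vuzenet  (by unconditioned shift, apocope, vowel merger, intervocalic lenition)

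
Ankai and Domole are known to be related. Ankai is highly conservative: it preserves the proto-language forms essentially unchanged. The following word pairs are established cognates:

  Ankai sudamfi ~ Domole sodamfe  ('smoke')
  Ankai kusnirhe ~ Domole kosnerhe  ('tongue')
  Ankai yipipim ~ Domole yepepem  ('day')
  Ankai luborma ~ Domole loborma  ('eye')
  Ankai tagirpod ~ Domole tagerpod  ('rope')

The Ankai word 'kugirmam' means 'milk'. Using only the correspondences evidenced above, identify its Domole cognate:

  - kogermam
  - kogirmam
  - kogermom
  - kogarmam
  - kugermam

kogermam

sudamfi ~ sodamfe, kusnirhe ~ kosnerhe — Ankai u corresponds to Domole o after a consonant, before a consonant other than r, m, n, p, b, f, v.
kusnirhe ~ kosnerhe, tagirpod ~ tagerpod — Ankai i corresponds to Domole e after a consonant, before r.
Applying these to Ankai 'kugirmam':
  kugirmam → kogirmam   (u→o after a consonant, before a consonant other than r, m, n, p, b, f, v)
  kogirmam → kogermam   (i→e after a consonant, before r)
So the Domole cognate is 'kogermam'.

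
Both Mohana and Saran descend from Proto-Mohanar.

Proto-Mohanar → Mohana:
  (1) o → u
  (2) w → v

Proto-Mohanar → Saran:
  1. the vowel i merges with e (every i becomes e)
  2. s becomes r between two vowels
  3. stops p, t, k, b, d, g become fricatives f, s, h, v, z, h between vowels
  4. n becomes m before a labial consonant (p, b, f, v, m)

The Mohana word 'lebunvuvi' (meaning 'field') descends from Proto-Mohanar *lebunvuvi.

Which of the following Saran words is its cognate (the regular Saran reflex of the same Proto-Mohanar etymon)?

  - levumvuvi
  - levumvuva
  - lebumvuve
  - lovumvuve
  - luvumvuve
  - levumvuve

levumvuve

Saran: *lebunvuvi > lebunvuve > levunvuve > levumvuve  (by vowel merger, intervocalic lenition, nasal place assimilation)
Among the options, 'levumvuve' alone shows every Saran change applied in order.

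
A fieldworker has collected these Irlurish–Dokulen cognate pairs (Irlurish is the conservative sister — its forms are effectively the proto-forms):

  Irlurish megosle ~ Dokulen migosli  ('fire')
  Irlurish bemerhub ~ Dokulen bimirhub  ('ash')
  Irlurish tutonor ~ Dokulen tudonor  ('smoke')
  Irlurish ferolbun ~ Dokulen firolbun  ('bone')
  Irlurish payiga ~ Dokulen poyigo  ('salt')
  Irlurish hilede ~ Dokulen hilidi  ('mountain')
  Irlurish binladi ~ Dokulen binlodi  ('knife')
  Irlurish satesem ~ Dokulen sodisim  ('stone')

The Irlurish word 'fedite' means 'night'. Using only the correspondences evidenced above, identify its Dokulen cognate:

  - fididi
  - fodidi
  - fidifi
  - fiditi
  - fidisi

fididi

megosle ~ migosli, hilede ~ hilidi — Irlurish e corresponds to Dokulen i after a consonant, before a consonant other than r, m, n, p, b, f, v.
satesem ~ sodisim — Irlurish t corresponds to Dokulen d between vowels (before a front vowel).
megosle ~ migosli, hilede ~ hilidi — Irlurish e corresponds to Dokulen i word-finally.
Applying these to Irlurish 'fedite':
  fedite → fidite   (e→i after a consonant, before a consonant other than r, m, n, p, b, f, v)
  fidite → fidide   (t→d between vowels (before a front vowel))
  fidide → fididi   (e→i word-finally)
So the Dokulen cognate is 'fididi'.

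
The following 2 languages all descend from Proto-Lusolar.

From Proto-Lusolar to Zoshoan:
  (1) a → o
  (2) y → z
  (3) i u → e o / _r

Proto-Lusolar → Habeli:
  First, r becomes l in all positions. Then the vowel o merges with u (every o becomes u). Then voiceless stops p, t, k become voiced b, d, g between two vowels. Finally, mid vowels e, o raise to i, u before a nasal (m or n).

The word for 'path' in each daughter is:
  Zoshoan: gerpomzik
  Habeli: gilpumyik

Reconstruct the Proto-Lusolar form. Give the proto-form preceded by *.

Position 7: Zoshoan has z, Habeli has y. Habeli preserves y here (none of its changes turn any other segment into y), so the proto-segment is *y.
Position 2: Zoshoan has e, Habeli has i. Taking the neighbouring segments as reconstructed: Zoshoan e could go back to *e or *i; Habeli i can only go back to *i — the one source consistent with every daughter is *i.
Position 3: Zoshoan has r, Habeli has l. Zoshoan preserves r here (none of its changes turn any other segment into r), so the proto-segment is *r.
This points to *girpomyik. Verify forward in each daughter:
Zoshoan: *girpomyik > girpomzik > gerpomzik  (by unconditioned shift, pre-rhotic lowering)
Habeli: *girpomyik
  girpomyik → gilpomyik   [unconditioned shift]
  gilpomyik → gilpumyik   [vowel merger]
  gilpumyik (rule 3 does not apply)
  gilpumyik (rule 4 does not apply)
  giving Habeli gilpumyik.
Only *girpomyik yields all of Zoshoan gerpomzik, Habeli gilpumyik.

*girpomyik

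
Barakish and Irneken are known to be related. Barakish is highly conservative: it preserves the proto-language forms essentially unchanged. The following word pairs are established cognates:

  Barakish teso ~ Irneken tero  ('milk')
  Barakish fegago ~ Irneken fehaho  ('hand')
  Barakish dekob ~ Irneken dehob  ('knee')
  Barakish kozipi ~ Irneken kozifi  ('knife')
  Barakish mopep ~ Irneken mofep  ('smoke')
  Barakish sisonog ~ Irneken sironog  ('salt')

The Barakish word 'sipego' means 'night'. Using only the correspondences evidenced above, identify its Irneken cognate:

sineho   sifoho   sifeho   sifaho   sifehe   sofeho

mopep ~ mofep — Barakish p corresponds to Irneken f between vowels (before a front vowel).
fegago ~ fehaho — Barakish g corresponds to Irneken h between vowels (before a back vowel).
Applying these to Barakish 'sipego':
  sipego → sifego   (p→f between vowels (before a front vowel))
  sifego → sifeho   (g→h between vowels (before a back vowel))
So the Irneken cognate is 'sifeho'.

sifeho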